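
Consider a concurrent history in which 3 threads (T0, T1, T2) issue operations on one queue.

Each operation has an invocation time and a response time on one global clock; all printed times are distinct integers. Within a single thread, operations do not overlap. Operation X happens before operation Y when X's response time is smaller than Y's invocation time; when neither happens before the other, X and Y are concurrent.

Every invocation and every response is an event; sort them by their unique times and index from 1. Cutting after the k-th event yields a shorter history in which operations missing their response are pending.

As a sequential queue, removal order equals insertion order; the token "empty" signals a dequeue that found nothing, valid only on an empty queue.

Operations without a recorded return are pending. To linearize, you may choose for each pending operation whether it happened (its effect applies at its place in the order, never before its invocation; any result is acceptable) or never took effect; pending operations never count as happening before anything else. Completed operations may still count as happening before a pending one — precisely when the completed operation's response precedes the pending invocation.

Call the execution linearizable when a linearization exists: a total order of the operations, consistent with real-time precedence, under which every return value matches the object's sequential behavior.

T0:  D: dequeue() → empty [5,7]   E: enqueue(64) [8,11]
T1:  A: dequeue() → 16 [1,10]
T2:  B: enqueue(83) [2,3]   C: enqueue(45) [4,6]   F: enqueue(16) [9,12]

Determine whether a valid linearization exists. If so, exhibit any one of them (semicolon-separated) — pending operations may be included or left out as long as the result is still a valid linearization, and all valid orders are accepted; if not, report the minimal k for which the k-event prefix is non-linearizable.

not linearizable — minimal violating prefix: 10 events

events 1..9 are fine; event 10 — the response of A at time 10 — makes the prefix non-linearizable
real-time-consistent orders of the 4 completed operations: 8 — all fail the queue replay
no escape via the 2 pending operations (E, F): every completion choice fails
one such order, A, B, C, D (pending dropped), breaks at step 1 where A dequeue() → 16 is illegal
one such order, A, B, D, C (pending dropped), breaks at step 1 where A dequeue() → 16 is illegal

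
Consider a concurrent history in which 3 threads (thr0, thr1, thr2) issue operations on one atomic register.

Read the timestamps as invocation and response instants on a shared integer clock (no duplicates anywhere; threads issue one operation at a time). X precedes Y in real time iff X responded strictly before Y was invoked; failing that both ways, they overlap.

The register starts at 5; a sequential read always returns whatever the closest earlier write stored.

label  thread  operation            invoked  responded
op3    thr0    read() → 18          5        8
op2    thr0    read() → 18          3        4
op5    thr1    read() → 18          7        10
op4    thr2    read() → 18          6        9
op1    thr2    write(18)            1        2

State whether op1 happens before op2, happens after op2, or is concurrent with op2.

before

op1 spans [1,2], op2 spans [3,4]
resp(op1)=2 < inv(op2)=3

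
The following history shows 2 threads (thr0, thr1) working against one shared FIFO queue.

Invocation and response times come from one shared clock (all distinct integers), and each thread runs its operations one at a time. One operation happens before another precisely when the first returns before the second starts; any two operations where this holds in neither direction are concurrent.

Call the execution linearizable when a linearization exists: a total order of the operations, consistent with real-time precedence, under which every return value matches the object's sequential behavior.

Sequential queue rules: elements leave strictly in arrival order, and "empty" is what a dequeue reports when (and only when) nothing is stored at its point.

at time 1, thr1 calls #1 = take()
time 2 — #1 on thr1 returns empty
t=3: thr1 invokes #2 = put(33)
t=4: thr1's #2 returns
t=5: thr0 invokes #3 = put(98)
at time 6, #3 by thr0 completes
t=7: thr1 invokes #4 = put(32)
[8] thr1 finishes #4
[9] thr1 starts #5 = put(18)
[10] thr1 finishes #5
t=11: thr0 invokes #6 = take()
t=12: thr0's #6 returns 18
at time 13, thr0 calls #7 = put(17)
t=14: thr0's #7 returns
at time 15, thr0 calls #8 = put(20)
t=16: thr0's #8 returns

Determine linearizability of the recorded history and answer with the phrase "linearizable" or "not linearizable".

cut after 11 events: linearizable; cut after 12 events (#6 responds, time 12): not linearizable
one real-time candidate order over the 6 completed operations — the FIFO queue replay rejects it
e.g. #1, #2, #3, #4, #5, #6: illegal at step 6, since #6 take() → 18 cannot apply there

not linearizable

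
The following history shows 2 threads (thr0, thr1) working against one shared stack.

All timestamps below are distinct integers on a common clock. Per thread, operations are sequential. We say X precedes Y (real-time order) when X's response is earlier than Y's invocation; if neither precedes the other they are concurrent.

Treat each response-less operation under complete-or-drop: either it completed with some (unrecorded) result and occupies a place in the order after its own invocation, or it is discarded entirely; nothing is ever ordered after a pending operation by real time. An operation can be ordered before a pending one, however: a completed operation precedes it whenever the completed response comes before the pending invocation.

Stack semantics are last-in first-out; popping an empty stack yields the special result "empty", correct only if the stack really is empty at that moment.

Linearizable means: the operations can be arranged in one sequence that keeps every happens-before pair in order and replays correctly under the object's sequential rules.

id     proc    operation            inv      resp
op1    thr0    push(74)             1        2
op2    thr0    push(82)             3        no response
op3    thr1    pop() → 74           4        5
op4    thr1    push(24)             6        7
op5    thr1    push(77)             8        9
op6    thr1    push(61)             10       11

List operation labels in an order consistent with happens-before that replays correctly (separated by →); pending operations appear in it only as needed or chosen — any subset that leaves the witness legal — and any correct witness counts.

op1 → op3 → op2 → op4 → op5 → op6

after step 1 (op1 push(74)): stack <74>
after step 2 (op3 pop() → 74): stack <>
after step 3 (op2 push(82) (pending, included)): stack <82>
after step 4 (op4 push(24)): stack <82,24>
after step 5 (op5 push(77)): stack <82,24,77>
after step 6 (op6 push(61)): stack <82,24,77,61>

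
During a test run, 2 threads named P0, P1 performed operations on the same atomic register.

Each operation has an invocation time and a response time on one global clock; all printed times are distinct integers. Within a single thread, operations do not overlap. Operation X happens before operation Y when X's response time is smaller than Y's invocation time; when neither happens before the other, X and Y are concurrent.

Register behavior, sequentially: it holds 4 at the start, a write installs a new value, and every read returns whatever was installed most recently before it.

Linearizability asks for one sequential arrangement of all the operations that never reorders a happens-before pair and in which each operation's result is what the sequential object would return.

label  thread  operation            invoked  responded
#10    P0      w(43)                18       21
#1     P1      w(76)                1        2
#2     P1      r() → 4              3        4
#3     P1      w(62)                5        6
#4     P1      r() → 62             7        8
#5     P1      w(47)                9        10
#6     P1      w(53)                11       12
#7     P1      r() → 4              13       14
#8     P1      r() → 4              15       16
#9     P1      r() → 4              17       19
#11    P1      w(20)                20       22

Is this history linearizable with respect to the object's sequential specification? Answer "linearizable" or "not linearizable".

not linearizable

the violation lands at event 4, #2's response at time 4: events 1..3 linearize, events 1..4 do not
the completed operations (2 total) allow one real-time order; the atomic register replay rejects it
sample order #1, #2 stalls at step 2 — #2 r() → 4 has no legal effect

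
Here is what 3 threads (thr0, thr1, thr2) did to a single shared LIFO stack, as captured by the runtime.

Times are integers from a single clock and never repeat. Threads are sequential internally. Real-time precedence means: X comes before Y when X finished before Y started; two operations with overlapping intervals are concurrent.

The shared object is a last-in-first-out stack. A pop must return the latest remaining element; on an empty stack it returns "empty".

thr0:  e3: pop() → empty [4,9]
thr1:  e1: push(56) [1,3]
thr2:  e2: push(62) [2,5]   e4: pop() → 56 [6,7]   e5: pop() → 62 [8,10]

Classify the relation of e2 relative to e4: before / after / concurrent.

before

e2 spans [2,5], e4 spans [6,7]
resp(e2)=5 < inv(e4)=6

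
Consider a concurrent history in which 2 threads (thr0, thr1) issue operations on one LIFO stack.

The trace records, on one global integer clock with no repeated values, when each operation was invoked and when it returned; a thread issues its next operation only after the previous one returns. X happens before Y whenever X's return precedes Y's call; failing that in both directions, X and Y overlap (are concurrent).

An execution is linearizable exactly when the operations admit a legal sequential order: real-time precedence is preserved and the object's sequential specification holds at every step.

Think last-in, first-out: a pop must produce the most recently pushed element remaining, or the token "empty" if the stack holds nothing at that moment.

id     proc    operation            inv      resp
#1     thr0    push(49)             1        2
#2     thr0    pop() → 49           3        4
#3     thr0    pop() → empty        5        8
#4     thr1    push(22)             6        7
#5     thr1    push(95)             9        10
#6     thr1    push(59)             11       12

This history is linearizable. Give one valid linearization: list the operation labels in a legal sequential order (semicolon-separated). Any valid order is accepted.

#1; #2; #3; #4; #5; #6

step 1: #1 push(49) — stack <49>
step 2: #2 pop() → 49 — stack <>
step 3: #3 pop() → empty — stack <>
step 4: #4 push(22) — stack <22>
step 5: #5 push(95) — stack <22,95>
step 6: #6 push(59) — stack <22,95,59>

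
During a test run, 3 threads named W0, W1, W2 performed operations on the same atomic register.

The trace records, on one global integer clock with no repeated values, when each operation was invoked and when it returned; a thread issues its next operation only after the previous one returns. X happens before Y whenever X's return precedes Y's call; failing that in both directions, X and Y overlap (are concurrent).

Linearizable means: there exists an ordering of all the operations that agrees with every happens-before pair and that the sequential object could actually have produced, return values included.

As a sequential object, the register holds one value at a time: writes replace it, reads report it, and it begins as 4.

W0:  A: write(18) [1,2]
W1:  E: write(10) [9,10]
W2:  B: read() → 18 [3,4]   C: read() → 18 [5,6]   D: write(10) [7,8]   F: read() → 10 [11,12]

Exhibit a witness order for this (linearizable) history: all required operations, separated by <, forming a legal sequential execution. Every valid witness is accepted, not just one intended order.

A < B < C < D < E < F

step 1: A write(18) — value 18
step 2: B read() → 18 — value 18
step 3: C read() → 18 — value 18
step 4: D write(10) — value 10
step 5: E write(10) — value 10
step 6: F read() → 10 — value 10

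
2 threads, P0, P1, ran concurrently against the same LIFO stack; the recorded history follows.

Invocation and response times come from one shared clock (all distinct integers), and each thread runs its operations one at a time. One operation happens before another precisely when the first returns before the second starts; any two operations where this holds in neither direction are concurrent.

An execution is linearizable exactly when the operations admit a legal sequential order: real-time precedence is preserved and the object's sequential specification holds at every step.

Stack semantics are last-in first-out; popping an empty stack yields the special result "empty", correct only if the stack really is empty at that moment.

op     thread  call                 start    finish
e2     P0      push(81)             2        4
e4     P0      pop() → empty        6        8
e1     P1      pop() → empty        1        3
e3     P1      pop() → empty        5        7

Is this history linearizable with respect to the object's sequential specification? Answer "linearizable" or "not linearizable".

events 1..7 are fine; event 8 — the response of e4 at time 8 — makes the prefix non-linearizable
every one of the 4 real-time-consistent orders over 4 completed LIFO stack ops fails the sequential spec
e.g. e1, e2, e3, e4: illegal at step 3, since e3 pop() → empty cannot apply there
e.g. e1, e2, e4, e3: illegal at step 3, since e4 pop() → empty cannot apply there

not linearizable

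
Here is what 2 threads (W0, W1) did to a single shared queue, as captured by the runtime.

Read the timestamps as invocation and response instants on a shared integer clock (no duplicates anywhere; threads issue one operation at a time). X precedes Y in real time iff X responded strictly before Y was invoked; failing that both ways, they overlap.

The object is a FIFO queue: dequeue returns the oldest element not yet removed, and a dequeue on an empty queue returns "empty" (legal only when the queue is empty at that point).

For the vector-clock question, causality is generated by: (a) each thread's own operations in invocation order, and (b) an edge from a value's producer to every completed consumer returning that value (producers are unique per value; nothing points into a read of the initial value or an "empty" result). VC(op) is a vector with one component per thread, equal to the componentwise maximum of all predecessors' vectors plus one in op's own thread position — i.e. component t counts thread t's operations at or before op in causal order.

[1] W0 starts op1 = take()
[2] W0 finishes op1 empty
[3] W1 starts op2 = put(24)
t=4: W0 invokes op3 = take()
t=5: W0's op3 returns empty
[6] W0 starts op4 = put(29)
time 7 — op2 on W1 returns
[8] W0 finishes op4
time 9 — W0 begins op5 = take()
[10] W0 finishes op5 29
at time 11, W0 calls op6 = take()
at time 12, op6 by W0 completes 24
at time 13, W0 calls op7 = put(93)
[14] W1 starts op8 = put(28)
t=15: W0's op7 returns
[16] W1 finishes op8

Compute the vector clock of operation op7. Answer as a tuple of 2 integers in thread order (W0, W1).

(6, 1)

op2, invoked 3, has no incoming edges; only W1's bump applies → (0, 1)
op1, invoked 1, has no incoming edges; only W0's bump applies → (1, 0)
op8, invoked 14, takes VC(op2)=(0, 1) under max, adds 1 for W1 → (0, 2)
op3, invoked 4, takes VC(op1)=(1, 0) under max, adds 1 for W0 → (2, 0)
op4, invoked 6, takes VC(op3)=(2, 0) under max, adds 1 for W0 → (3, 0)
op5, invoked 9, takes VC(op4)=(3, 0) under max, adds 1 for W0 → (4, 0)
op6, invoked 11, takes VC(op2)=(0, 1), VC(op5)=(4, 0) under max, adds 1 for W0 → (5, 1)
op7, invoked 13, takes VC(op6)=(5, 1) under max, adds 1 for W0 → (6, 1)
target: VC(op7) = (6, 1)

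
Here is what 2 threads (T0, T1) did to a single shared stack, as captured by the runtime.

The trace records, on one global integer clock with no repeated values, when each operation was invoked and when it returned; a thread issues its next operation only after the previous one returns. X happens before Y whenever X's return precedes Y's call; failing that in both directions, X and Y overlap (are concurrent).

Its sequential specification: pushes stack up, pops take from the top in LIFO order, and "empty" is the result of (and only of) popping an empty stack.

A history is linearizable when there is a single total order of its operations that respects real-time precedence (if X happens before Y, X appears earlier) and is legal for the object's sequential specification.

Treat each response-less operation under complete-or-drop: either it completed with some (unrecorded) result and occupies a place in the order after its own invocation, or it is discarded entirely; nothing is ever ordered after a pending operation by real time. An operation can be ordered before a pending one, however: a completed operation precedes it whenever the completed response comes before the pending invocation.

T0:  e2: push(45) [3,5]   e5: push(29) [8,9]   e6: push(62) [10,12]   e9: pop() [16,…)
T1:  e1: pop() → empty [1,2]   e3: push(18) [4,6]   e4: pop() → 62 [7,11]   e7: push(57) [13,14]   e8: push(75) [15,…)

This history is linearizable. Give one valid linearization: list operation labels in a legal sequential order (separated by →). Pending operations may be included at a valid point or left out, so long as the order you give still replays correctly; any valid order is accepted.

e1 → e2 → e3 → e5 → e6 → e4 → e7

1. e1 pop() → empty, leaving stack <>
2. e2 push(45), leaving stack <45>
3. e3 push(18), leaving stack <45,18>
4. e5 push(29), leaving stack <45,18,29>
5. e6 push(62), leaving stack <45,18,29,62>
6. e4 pop() → 62, leaving stack <45,18,29>
7. e7 push(57), leaving stack <45,18,29,57>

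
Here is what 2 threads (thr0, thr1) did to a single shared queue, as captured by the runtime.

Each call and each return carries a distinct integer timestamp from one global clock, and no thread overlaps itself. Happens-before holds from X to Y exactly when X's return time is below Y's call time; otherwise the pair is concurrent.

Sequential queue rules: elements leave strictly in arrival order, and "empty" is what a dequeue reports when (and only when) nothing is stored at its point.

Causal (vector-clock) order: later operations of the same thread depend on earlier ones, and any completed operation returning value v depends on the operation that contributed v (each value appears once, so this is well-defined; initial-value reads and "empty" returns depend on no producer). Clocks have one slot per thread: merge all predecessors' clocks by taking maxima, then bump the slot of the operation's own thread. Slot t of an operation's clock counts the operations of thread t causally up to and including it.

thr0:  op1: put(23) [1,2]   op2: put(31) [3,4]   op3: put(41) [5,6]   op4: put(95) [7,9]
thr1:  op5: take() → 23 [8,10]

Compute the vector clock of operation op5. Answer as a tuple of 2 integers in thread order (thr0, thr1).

root op op1, invoked 1: fresh clock plus thr0's own tick → (1, 0)
op5, invoked 8, takes VC(op1)=(1, 0) under max, adds 1 for thr1 → (1, 1)
op2, invoked 3, takes VC(op1)=(1, 0) under max, adds 1 for thr0 → (2, 0)
op3, invoked 5, takes VC(op2)=(2, 0) under max, adds 1 for thr0 → (3, 0)
op4, invoked 7, takes VC(op3)=(3, 0) under max, adds 1 for thr0 → (4, 0)
target: VC(op5) = (1, 1)

(1, 1)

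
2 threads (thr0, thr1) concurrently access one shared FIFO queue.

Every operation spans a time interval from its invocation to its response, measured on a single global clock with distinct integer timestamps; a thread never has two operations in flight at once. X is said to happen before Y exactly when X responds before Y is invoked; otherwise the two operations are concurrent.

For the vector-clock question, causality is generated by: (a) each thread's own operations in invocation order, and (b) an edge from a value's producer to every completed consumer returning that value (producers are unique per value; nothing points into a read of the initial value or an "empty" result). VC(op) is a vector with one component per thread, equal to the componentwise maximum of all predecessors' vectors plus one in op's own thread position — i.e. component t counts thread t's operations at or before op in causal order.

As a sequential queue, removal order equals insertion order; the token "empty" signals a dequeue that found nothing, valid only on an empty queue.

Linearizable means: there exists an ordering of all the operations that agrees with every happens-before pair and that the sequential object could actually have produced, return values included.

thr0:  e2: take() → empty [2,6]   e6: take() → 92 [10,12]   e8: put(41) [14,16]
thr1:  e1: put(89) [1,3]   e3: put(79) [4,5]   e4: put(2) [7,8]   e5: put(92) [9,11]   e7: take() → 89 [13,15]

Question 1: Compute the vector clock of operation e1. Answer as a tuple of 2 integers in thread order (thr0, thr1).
e1, invoked 1, has no incoming edges; only thr1's bump applies → (0, 1)
e2, invoked 2, has no incoming edges; only thr0's bump applies → (1, 0)
VC(e3, invoked at 4): max of VC(e1)=(0, 1), then +1 on thread thr1 → (0, 2)
VC(e4, invoked at 7): max of VC(e3)=(0, 2), then +1 on thread thr1 → (0, 3)
VC(e5, invoked at 9): max of VC(e4)=(0, 3), then +1 on thread thr1 → (0, 4)
VC(e7, invoked at 13): max of VC(e1)=(0, 1), VC(e5)=(0, 4), then +1 on thread thr1 → (0, 5)
VC(e6, invoked at 10): max of VC(e2)=(1, 0), VC(e5)=(0, 4), then +1 on thread thr0 → (2, 4)
VC(e8, invoked at 14): max of VC(e6)=(2, 4), then +1 on thread thr0 → (3, 4)
target: VC(e1) = (0, 1)

(0, 1)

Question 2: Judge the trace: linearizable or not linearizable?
the violation lands at event 12, e6's response at time 12: events 1..11 linearize, events 1..12 do not
the 6 completed operations admit 6 real-time orders; each fails the FIFO queue replay
take e1, e2, e3, e4, e5, e6: step 2 already fails, because e2 take() → empty cannot occur there
take e1, e2, e3, e4, e6, e5: step 2 already fails, because e2 take() → empty cannot occur there

not linearizable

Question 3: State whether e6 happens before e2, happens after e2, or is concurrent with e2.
e6 spans [10,12], e2 spans [2,6]
resp(e2)=6 < inv(e6)=10

after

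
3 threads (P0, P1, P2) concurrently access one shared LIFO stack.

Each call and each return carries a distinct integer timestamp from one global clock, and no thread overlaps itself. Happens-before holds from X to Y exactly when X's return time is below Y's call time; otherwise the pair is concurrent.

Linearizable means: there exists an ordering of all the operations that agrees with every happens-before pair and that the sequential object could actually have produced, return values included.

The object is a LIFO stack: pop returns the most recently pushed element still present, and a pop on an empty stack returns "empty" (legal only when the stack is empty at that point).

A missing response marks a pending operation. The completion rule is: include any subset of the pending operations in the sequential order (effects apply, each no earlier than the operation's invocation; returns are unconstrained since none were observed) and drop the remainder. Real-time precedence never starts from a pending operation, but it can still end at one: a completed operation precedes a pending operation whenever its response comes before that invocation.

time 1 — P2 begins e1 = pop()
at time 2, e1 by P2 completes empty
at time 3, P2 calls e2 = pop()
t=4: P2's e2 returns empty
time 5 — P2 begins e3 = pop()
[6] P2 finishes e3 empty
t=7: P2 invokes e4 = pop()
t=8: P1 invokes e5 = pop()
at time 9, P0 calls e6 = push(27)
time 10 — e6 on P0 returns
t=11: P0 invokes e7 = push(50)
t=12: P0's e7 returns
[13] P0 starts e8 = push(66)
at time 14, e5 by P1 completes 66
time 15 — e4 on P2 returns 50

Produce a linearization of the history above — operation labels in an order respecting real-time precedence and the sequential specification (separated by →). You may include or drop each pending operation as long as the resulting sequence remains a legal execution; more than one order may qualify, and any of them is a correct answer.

e1 → e2 → e3 → e6 → e7 → e4 → e8 → e5

step 1: e1 pop() → empty — stack <>
step 2: e2 pop() → empty — stack <>
step 3: e3 pop() → empty — stack <>
step 4: e6 push(27) — stack <27>
step 5: e7 push(50) — stack <27,50>
step 6: e4 pop() → 50 — stack <27>
step 7: e8 push(66) (pending, included) — stack <27,66>
step 8: e5 pop() → 66 — stack <27>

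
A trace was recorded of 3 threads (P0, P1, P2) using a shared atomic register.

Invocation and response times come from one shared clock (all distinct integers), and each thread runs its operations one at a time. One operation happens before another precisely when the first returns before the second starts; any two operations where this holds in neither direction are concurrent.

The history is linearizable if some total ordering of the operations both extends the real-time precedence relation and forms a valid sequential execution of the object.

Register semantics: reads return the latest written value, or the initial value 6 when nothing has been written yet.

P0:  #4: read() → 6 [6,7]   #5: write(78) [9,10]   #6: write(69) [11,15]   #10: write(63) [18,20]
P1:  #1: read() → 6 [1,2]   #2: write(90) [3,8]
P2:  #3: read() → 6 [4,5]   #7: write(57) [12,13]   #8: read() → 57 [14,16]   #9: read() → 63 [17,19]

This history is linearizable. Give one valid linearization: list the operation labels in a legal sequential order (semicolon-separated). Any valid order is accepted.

after step 1 (#1 read() → 6): value 6
after step 2 (#3 read() → 6): value 6
after step 3 (#4 read() → 6): value 6
after step 4 (#2 write(90)): value 90
after step 5 (#5 write(78)): value 78
after step 6 (#6 write(69)): value 69
after step 7 (#7 write(57)): value 57
after step 8 (#8 read() → 57): value 57
after step 9 (#10 write(63)): value 63
after step 10 (#9 read() → 63): value 63

#1; #3; #4; #2; #5; #6; #7; #8; #10; #9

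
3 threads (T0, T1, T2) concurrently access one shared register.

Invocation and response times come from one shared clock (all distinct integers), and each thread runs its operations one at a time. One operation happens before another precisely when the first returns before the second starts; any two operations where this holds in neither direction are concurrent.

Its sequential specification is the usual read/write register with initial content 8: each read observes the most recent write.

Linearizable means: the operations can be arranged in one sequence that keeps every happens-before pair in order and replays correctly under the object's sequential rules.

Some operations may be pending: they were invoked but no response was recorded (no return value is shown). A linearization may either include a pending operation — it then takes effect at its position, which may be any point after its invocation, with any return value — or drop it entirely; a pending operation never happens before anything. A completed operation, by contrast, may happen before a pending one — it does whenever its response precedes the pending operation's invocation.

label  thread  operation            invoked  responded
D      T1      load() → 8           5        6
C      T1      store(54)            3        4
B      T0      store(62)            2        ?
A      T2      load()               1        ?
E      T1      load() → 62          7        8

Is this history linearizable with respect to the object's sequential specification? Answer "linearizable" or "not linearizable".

cut after 5 events: linearizable; cut after 6 events (D responds, time 6): not linearizable
a single order respects real time; the 2 completed register operations fail replay along it
no completion choice of the 2 pending operations (A, B) rescues it — every subset was tried
take C, D (pending dropped): step 2 already fails, because D load() → 8 cannot occur there

not linearizable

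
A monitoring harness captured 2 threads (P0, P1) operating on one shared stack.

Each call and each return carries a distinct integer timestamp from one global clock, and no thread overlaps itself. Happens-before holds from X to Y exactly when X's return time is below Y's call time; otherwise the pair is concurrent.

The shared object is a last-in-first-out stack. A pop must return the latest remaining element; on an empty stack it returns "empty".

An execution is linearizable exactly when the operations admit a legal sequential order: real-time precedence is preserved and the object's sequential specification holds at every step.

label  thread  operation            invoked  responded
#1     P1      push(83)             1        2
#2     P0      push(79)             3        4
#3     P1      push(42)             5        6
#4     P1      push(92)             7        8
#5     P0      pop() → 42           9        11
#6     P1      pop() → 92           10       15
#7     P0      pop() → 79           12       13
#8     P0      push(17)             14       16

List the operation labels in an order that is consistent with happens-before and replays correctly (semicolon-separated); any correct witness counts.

after step 1 (#1 push(83)): stack <83>
after step 2 (#2 push(79)): stack <83,79>
after step 3 (#3 push(42)): stack <83,79,42>
after step 4 (#4 push(92)): stack <83,79,42,92>
after step 5 (#6 pop() → 92): stack <83,79,42>
after step 6 (#5 pop() → 42): stack <83,79>
after step 7 (#7 pop() → 79): stack <83>
after step 8 (#8 push(17)): stack <83,17>

#1; #2; #3; #4; #6; #5; #7; #8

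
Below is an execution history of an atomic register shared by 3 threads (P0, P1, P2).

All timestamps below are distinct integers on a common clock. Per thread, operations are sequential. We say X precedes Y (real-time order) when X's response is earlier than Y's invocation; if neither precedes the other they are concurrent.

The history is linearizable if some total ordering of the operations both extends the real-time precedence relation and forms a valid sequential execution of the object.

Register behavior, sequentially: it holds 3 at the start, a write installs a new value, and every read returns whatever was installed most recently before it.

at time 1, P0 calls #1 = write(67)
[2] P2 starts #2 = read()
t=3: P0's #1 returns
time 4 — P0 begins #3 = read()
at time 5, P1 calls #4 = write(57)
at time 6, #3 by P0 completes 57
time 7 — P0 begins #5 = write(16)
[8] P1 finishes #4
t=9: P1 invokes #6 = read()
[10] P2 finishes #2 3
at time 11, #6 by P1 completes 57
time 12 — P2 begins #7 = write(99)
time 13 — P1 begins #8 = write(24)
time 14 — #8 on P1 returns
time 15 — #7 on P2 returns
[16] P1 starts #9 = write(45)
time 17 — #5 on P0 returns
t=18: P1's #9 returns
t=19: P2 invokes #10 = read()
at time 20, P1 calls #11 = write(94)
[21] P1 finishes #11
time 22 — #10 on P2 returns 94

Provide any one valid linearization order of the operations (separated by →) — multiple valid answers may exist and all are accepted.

step 1: #2 read() → 3 — value 3
step 2: #1 write(67) — value 67
step 3: #4 write(57) — value 57
step 4: #3 read() → 57 — value 57
step 5: #6 read() → 57 — value 57
step 6: #5 write(16) — value 16
step 7: #7 write(99) — value 99
step 8: #8 write(24) — value 24
step 9: #9 write(45) — value 45
step 10: #11 write(94) — value 94
step 11: #10 read() → 94 — value 94

#2 → #1 → #4 → #3 → #6 → #5 → #7 → #8 → #9 → #11 → #10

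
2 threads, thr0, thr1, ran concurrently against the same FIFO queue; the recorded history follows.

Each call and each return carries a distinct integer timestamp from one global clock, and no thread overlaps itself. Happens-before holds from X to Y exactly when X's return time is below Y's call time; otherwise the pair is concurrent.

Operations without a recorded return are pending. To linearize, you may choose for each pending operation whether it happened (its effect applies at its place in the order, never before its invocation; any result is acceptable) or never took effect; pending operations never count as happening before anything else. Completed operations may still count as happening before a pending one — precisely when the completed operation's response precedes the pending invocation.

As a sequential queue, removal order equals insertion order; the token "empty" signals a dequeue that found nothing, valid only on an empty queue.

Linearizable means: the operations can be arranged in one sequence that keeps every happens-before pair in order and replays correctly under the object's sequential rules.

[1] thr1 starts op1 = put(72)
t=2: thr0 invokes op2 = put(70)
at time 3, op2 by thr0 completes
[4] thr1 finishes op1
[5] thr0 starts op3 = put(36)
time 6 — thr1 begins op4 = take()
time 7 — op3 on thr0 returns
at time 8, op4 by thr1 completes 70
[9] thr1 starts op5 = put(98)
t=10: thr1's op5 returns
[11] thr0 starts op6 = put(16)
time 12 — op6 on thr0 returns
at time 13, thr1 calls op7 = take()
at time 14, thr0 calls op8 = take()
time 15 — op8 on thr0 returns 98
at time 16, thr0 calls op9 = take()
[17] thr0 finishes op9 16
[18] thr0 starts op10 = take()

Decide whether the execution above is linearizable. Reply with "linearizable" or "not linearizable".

events 1..14 are fine; event 15 — the response of op8 at time 15 — makes the prefix non-linearizable
every one of the 4 real-time-consistent orders over 7 completed FIFO queue ops fails the sequential spec
completion choices over the 1 pending operation (op7) were checked; none helps
sample order op1, op2, op3, op4, op5, op6, op8 (pending dropped) stalls at step 4 — op4 take() → 70 has no legal effect
sample order op1, op2, op4, op3, op5, op6, op8 (pending dropped) stalls at step 3 — op4 take() → 70 has no legal effect

not linearizable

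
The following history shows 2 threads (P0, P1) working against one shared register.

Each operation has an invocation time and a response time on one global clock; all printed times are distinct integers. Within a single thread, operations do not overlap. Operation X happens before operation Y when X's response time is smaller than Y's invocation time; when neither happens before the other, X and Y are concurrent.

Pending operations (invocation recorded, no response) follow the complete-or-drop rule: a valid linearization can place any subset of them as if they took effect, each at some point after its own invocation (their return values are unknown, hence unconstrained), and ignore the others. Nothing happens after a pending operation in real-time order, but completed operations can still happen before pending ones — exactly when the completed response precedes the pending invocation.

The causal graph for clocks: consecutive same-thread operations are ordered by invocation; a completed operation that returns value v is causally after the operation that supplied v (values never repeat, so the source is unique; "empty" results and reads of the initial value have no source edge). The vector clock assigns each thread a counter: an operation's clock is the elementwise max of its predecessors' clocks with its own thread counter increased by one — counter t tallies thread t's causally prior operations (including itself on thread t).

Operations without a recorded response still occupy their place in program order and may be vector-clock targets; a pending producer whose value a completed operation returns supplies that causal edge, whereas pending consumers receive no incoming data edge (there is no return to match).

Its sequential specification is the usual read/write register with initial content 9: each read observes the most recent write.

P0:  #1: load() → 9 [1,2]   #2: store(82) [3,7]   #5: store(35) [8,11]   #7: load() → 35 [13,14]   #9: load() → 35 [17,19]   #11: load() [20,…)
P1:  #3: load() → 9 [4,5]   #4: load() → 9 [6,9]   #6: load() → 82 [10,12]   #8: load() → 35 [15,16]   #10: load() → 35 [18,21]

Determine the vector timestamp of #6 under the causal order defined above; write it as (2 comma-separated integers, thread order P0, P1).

(2, 3)

root op #3, invoked 4: fresh clock plus P1's own tick → (0, 1)
root op #1, invoked 1: fresh clock plus P0's own tick → (1, 0)
#4, invoked 6, takes VC(#3)=(0, 1) under max, adds 1 for P1 → (0, 2)
#2, invoked 3, takes VC(#1)=(1, 0) under max, adds 1 for P0 → (2, 0)
#5, invoked 8, takes VC(#2)=(2, 0) under max, adds 1 for P0 → (3, 0)
#7, invoked 13, takes VC(#5)=(3, 0) under max, adds 1 for P0 → (4, 0)
#6, invoked 10, takes VC(#2)=(2, 0), VC(#4)=(0, 2) under max, adds 1 for P1 → (2, 3)
#9, invoked 17, takes VC(#5)=(3, 0), VC(#7)=(4, 0) under max, adds 1 for P0 → (5, 0)
#11, invoked 20, takes VC(#9)=(5, 0) under max, adds 1 for P0 → (6, 0)
#8, invoked 15, takes VC(#5)=(3, 0), VC(#6)=(2, 3) under max, adds 1 for P1 → (3, 4)
#10, invoked 18, takes VC(#5)=(3, 0), VC(#8)=(3, 4) under max, adds 1 for P1 → (3, 5)
target: VC(#6) = (2, 3)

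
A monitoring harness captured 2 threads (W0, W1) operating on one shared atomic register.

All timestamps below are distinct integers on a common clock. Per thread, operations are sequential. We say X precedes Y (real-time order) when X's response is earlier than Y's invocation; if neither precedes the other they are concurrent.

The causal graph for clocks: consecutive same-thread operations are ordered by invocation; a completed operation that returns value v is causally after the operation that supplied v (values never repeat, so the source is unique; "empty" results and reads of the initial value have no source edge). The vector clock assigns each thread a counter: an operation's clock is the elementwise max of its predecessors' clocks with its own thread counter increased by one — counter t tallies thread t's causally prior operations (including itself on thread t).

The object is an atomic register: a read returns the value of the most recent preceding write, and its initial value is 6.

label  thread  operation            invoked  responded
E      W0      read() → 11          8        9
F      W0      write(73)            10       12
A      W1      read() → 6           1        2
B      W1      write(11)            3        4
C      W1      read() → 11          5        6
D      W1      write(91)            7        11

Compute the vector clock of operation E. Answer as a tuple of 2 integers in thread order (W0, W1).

A, invoked 1, has no incoming edges; only W1's bump applies → (0, 1)
merge at B (invoked 3): VC(A)=(0, 1), own-thread bump on W1 → (0, 2)
merge at C (invoked 5): VC(B)=(0, 2), own-thread bump on W1 → (0, 3)
merge at E (invoked 8): VC(B)=(0, 2), own-thread bump on W0 → (1, 2)
merge at D (invoked 7): VC(C)=(0, 3), own-thread bump on W1 → (0, 4)
merge at F (invoked 10): VC(E)=(1, 2), own-thread bump on W0 → (2, 2)
target: VC(E) = (1, 2)

(1, 2)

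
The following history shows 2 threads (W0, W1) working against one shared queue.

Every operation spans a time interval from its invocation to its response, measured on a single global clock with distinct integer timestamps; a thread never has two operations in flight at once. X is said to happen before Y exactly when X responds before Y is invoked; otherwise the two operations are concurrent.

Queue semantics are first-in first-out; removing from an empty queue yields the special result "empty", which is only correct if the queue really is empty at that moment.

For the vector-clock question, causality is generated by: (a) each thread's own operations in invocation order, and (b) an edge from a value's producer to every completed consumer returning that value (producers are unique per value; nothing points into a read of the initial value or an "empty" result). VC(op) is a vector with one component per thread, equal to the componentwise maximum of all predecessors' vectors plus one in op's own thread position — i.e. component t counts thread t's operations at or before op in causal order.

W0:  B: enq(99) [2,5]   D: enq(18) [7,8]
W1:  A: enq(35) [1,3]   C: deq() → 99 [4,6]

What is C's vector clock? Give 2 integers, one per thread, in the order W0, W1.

VC(A, invoked at 1): no causal predecessors; +1 on W1 → (0, 1)
VC(B, invoked at 2): no causal predecessors; +1 on W0 → (1, 0)
D, invoked 7, takes VC(B)=(1, 0) under max, adds 1 for W0 → (2, 0)
C, invoked 4, takes VC(A)=(0, 1), VC(B)=(1, 0) under max, adds 1 for W1 → (1, 2)
target: VC(C) = (1, 2)

(1, 2)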